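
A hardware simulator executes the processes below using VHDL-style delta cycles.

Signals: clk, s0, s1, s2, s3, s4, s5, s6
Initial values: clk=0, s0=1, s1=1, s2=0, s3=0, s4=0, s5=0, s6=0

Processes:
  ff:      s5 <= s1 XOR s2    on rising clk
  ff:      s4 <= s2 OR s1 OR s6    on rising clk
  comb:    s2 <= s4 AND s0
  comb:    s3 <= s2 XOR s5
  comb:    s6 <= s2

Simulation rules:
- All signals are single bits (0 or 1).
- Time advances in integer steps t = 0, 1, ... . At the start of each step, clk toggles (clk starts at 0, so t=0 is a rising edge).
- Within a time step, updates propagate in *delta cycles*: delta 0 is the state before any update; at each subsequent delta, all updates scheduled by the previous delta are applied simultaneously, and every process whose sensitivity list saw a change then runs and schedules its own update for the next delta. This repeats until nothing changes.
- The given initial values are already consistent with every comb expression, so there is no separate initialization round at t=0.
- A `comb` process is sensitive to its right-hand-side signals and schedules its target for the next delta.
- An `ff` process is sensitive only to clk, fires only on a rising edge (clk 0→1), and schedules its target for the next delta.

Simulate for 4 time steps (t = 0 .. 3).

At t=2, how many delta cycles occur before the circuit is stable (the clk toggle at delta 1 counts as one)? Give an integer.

t0.Δ0 clk=0 s2=0 s3=0 s1=1 s0=1 s6=0 s5=0 s4=0
t0.Δ1 clk=1 s2=0 s3=0 s1=1 s0=1 s6=0 s5=0 s4=0
t0.Δ2 clk=1 s2=0 s3=0 s1=1 s0=1 s6=0 s5=1 s4=1
t0.Δ3 clk=1 s2=1 s3=1 s1=1 s0=1 s6=0 s5=1 s4=1
t0.Δ4 clk=1 s2=1 s3=0 s1=1 s0=1 s6=1 s5=1 s4=1
t1.Δ0 clk=1 s2=1 s3=0 s1=1 s0=1 s6=1 s5=1 s4=1
t1.Δ1 clk=0 s2=1 s3=0 s1=1 s0=1 s6=1 s5=1 s4=1
t2.Δ0 clk=0 s2=1 s3=0 s1=1 s0=1 s6=1 s5=1 s4=1
t2.Δ1 clk=1 s2=1 s3=0 s1=1 s0=1 s6=1 s5=1 s4=1
t2.Δ2 clk=1 s2=1 s3=0 s1=1 s0=1 s6=1 s5=0 s4=1
t2.Δ3 clk=1 s2=1 s3=1 s1=1 s0=1 s6=1 s5=0 s4=1
t3.Δ0 clk=1 s2=1 s3=1 s1=1 s0=1 s6=1 s5=0 s4=1
t3.Δ1 clk=0 s2=1 s3=1 s1=1 s0=1 s6=1 s5=0 s4=1

3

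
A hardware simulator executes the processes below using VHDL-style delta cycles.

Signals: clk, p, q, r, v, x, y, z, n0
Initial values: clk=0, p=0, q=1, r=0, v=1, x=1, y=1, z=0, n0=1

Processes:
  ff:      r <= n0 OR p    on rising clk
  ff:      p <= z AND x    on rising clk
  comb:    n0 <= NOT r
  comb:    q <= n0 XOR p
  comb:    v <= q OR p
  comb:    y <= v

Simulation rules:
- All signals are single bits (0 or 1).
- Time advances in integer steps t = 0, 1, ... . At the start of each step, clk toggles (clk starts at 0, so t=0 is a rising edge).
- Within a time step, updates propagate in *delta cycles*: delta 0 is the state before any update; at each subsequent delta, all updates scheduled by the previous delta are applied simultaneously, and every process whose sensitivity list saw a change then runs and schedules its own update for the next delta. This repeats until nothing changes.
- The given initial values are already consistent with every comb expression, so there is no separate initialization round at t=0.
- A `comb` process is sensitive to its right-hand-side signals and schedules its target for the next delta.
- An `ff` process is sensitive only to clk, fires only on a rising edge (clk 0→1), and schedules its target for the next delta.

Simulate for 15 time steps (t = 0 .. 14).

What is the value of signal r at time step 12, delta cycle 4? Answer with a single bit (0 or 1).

[bits: v,r,q,x,p,clk,n0,z,y]
t=0: Δ0=101100101 Δ1=101101101 Δ2=111101101 Δ3=111101001 Δ4=110101001 Δ5=010101001 Δ6=010101000 | 6Δ
t=1: Δ0=010101000 Δ1=010100000 | 1Δ
t=2: Δ0=010100000 Δ1=010101000 Δ2=000101000 Δ3=000101100 Δ4=001101100 Δ5=101101100 Δ6=101101101 | 6Δ
t=3: Δ0=101101101 Δ1=101100101 | 1Δ
t=4: Δ0=101100101 Δ1=101101101 Δ2=111101101 Δ3=111101001 Δ4=110101001 Δ5=010101001 Δ6=010101000 | 6Δ
t=5: Δ0=010101000 Δ1=010100000 | 1Δ
t=6: Δ0=010100000 Δ1=010101000 Δ2=000101000 Δ3=000101100 Δ4=001101100 Δ5=101101100 Δ6=101101101 | 6Δ
t=7: Δ0=101101101 Δ1=101100101 | 1Δ
t=8: Δ0=101100101 Δ1=101101101 Δ2=111101101 Δ3=111101001 Δ4=110101001 Δ5=010101001 Δ6=010101000 | 6Δ
t=9: Δ0=010101000 Δ1=010100000 | 1Δ
t=10: Δ0=010100000 Δ1=010101000 Δ2=000101000 Δ3=000101100 Δ4=001101100 Δ5=101101100 Δ6=101101101 | 6Δ
t=11: Δ0=101101101 Δ1=101100101 | 1Δ
t=12: Δ0=101100101 Δ1=101101101 Δ2=111101101 Δ3=111101001 Δ4=110101001 Δ5=010101001 Δ6=010101000 | 6Δ
t=13: Δ0=010101000 Δ1=010100000 | 1Δ
t=14: Δ0=010100000 Δ1=010101000 Δ2=000101000 Δ3=000101100 Δ4=001101100 Δ5=101101100 Δ6=101101101 | 6Δ

1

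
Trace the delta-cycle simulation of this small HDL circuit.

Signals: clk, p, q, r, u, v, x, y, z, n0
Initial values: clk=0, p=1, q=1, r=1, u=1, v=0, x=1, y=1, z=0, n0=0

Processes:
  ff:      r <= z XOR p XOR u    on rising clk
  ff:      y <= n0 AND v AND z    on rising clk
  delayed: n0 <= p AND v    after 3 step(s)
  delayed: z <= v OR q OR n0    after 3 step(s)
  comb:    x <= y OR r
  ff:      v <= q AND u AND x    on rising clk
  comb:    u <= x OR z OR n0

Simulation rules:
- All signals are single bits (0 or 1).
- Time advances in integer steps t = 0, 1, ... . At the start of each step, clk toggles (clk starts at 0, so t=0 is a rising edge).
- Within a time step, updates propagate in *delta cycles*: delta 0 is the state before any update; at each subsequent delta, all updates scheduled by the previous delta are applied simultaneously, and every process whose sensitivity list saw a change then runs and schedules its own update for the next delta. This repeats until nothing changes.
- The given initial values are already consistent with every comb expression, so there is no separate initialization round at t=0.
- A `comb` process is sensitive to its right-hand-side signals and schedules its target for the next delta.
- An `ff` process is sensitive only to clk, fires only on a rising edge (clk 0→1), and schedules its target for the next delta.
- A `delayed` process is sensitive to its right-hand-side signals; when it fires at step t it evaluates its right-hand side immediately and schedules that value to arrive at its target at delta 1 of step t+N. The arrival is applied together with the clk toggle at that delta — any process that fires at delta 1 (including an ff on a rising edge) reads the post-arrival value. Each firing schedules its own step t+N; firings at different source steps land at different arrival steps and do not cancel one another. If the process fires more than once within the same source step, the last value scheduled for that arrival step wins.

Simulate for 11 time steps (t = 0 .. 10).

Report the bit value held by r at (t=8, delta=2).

t0.Δ0 r=1 clk=0 y=1 n0=0 p=1 z=0 q=1 x=1 v=0 u=1
t0.Δ1 r=1 clk=1 y=1 n0=0 p=1 z=0 q=1 x=1 v=0 u=1
t0.Δ2 r=0 clk=1 y=0 n0=0 p=1 z=0 q=1 x=1 v=1 u=1
t0.Δ3 r=0 clk=1 y=0 n0=0 p=1 z=0 q=1 x=0 v=1 u=1
t0.Δ4 r=0 clk=1 y=0 n0=0 p=1 z=0 q=1 x=0 v=1 u=0
t1.Δ0 r=0 clk=1 y=0 n0=0 p=1 z=0 q=1 x=0 v=1 u=0
t1.Δ1 r=0 clk=0 y=0 n0=0 p=1 z=0 q=1 x=0 v=1 u=0
t2.Δ0 r=0 clk=0 y=0 n0=0 p=1 z=0 q=1 x=0 v=1 u=0
t2.Δ1 r=0 clk=1 y=0 n0=0 p=1 z=0 q=1 x=0 v=1 u=0
t2.Δ2 r=1 clk=1 y=0 n0=0 p=1 z=0 q=1 x=0 v=0 u=0
t2.Δ3 r=1 clk=1 y=0 n0=0 p=1 z=0 q=1 x=1 v=0 u=0
t2.Δ4 r=1 clk=1 y=0 n0=0 p=1 z=0 q=1 x=1 v=0 u=1
t3.Δ0 r=1 clk=1 y=0 n0=0 p=1 z=0 q=1 x=1 v=0 u=1
t3.Δ1 r=1 clk=0 y=0 n0=1 p=1 z=1 q=1 x=1 v=0 u=1
t4.Δ0 r=1 clk=0 y=0 n0=1 p=1 z=1 q=1 x=1 v=0 u=1
t4.Δ1 r=1 clk=1 y=0 n0=1 p=1 z=1 q=1 x=1 v=0 u=1
t4.Δ2 r=1 clk=1 y=0 n0=1 p=1 z=1 q=1 x=1 v=1 u=1
t5.Δ0 r=1 clk=1 y=0 n0=1 p=1 z=1 q=1 x=1 v=1 u=1
t5.Δ1 r=1 clk=0 y=0 n0=0 p=1 z=1 q=1 x=1 v=1 u=1
t6.Δ0 r=1 clk=0 y=0 n0=0 p=1 z=1 q=1 x=1 v=1 u=1
t6.Δ1 r=1 clk=1 y=0 n0=0 p=1 z=1 q=1 x=1 v=1 u=1
t7.Δ0 r=1 clk=1 y=0 n0=0 p=1 z=1 q=1 x=1 v=1 u=1
t7.Δ1 r=1 clk=0 y=0 n0=1 p=1 z=1 q=1 x=1 v=1 u=1
t8.Δ0 r=1 clk=0 y=0 n0=1 p=1 z=1 q=1 x=1 v=1 u=1
t8.Δ1 r=1 clk=1 y=0 n0=1 p=1 z=1 q=1 x=1 v=1 u=1
t8.Δ2 r=1 clk=1 y=1 n0=1 p=1 z=1 q=1 x=1 v=1 u=1
t9.Δ0 r=1 clk=1 y=1 n0=1 p=1 z=1 q=1 x=1 v=1 u=1
t9.Δ1 r=1 clk=0 y=1 n0=1 p=1 z=1 q=1 x=1 v=1 u=1
t10.Δ0 r=1 clk=0 y=1 n0=1 p=1 z=1 q=1 x=1 v=1 u=1
t10.Δ1 r=1 clk=1 y=1 n0=1 p=1 z=1 q=1 x=1 v=1 u=1

1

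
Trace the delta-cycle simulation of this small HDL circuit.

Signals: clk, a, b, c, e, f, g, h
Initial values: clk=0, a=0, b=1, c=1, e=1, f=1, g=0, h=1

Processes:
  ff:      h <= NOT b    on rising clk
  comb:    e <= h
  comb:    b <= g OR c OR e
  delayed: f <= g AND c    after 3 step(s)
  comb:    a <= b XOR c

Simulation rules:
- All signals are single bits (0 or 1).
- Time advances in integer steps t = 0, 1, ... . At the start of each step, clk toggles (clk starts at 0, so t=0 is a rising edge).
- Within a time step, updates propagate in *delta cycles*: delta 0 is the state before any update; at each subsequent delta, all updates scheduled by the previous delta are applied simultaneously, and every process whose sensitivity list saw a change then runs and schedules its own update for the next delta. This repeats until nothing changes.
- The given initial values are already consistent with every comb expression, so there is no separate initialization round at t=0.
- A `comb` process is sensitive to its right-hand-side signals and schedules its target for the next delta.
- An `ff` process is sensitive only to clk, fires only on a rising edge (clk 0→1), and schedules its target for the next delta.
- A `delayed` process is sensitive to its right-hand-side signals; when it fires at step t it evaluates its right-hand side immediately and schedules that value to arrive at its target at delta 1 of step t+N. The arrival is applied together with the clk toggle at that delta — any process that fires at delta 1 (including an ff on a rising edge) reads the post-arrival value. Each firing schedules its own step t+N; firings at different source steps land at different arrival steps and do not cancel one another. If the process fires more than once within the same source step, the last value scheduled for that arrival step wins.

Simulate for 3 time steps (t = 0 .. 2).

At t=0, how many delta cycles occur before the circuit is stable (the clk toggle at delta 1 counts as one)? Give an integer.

[bits: a,c,g,clk,f,b,e,h]
t=0: Δ0=01001111 Δ1=01011111 Δ2=01011110 Δ3=01011100 | 3Δ
t=1: Δ0=01011100 Δ1=01001100 | 1Δ
t=2: Δ0=01001100 Δ1=01011100 | 1Δ

3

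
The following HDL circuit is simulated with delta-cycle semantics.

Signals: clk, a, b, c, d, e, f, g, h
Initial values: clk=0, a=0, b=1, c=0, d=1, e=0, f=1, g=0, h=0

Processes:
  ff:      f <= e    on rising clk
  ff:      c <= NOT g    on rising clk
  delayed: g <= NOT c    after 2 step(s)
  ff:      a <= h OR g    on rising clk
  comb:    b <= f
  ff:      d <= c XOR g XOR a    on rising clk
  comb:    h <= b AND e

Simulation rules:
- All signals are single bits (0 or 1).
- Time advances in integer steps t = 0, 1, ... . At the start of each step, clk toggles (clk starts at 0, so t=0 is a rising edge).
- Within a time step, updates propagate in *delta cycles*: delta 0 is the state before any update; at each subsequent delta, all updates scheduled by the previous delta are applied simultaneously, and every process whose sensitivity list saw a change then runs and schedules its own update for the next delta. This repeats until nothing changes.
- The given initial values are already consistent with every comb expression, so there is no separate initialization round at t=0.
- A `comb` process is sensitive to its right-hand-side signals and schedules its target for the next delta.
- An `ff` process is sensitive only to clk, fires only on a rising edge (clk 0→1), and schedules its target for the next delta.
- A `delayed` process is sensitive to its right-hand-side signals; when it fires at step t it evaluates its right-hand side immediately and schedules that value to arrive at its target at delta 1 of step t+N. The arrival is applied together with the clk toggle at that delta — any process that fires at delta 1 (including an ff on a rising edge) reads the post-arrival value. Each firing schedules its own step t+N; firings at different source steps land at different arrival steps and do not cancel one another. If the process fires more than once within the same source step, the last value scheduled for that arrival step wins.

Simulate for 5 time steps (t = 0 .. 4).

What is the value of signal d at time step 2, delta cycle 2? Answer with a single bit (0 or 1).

1

[bits: h,f,g,b,d,a,e,c,clk]
t=0: Δ0=010110000 Δ1=010110001 Δ2=000100011 Δ3=000000011 | 3Δ
t=1: Δ0=000000011 Δ1=000000010 | 1Δ
t=2: Δ0=000000010 Δ1=000000011 Δ2=000010011 | 2Δ
t=3: Δ0=000010011 Δ1=000010010 | 1Δ
t=4: Δ0=000010010 Δ1=000010011 | 1Δ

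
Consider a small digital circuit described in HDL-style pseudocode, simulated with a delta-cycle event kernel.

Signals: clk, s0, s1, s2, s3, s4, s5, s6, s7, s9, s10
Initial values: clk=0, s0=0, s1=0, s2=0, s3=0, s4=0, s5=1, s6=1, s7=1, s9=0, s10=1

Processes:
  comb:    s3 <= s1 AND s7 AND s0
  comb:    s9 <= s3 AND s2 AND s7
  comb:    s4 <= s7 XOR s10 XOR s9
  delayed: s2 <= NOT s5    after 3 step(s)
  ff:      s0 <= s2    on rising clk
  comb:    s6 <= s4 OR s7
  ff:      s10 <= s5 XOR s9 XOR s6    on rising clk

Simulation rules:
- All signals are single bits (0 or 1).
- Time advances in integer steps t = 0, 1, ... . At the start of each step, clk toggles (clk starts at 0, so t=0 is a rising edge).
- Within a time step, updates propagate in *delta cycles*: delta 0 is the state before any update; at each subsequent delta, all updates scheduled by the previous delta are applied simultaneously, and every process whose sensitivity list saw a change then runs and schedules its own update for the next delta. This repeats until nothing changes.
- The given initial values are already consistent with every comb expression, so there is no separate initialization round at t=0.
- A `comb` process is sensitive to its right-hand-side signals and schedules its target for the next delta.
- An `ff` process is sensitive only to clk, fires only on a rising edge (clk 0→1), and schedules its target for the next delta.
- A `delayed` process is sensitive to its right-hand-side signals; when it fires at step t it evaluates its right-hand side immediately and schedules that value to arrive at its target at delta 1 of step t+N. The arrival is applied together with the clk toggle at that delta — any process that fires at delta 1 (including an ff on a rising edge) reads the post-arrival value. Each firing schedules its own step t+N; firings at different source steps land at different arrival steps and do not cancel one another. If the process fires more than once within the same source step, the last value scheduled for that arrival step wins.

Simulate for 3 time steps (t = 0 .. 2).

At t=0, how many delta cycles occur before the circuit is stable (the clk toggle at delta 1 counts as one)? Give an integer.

[bits: s1,s7,s10,s4,clk,s3,s5,s0,s2,s6,s9]
t=0: Δ0=01100010010 Δ1=01101010010 Δ2=01001010010 Δ3=01011010010 | 3Δ
t=1: Δ0=01011010010 Δ1=01010010010 | 1Δ
t=2: Δ0=01010010010 Δ1=01011010010 | 1Δ

3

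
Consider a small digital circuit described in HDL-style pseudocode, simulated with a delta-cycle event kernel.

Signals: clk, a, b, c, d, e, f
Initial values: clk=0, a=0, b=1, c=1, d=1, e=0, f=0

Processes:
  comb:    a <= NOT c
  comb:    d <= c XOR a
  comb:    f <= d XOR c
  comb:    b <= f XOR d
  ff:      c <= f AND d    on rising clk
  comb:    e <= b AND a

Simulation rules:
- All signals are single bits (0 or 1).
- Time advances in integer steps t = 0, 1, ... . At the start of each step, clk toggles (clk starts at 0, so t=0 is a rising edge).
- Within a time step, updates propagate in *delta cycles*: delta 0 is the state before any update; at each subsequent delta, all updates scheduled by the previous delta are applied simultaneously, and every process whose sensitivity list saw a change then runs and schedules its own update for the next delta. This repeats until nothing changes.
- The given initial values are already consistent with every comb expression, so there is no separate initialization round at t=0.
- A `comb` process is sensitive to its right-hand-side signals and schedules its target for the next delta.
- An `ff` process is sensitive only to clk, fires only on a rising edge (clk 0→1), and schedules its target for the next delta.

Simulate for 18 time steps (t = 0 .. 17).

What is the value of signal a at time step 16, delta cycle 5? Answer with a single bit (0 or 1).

[bits: f,b,d,e,c,clk,a]
t=0: Δ0=0110100 Δ1=0110110 Δ2=0110010 Δ3=1100011 Δ4=0111011 Δ5=1111011 Δ6=1011011 Δ7=1010011 | 7Δ
t=1: Δ0=1010011 Δ1=1010001 | 1Δ
t=2: Δ0=1010001 Δ1=1010011 Δ2=1010111 Δ3=0000110 Δ4=1010110 Δ5=0010110 Δ6=0110110 | 6Δ
t=3: Δ0=0110110 Δ1=0110100 | 1Δ
t=4: Δ0=0110100 Δ1=0110110 Δ2=0110010 Δ3=1100011 Δ4=0111011 Δ5=1111011 Δ6=1011011 Δ7=1010011 | 7Δ
t=5: Δ0=1010011 Δ1=1010001 | 1Δ
t=6: Δ0=1010001 Δ1=1010011 Δ2=1010111 Δ3=0000110 Δ4=1010110 Δ5=0010110 Δ6=0110110 | 6Δ
t=7: Δ0=0110110 Δ1=0110100 | 1Δ
t=8: Δ0=0110100 Δ1=0110110 Δ2=0110010 Δ3=1100011 Δ4=0111011 Δ5=1111011 Δ6=1011011 Δ7=1010011 | 7Δ
t=9: Δ0=1010011 Δ1=1010001 | 1Δ
t=10: Δ0=1010001 Δ1=1010011 Δ2=1010111 Δ3=0000110 Δ4=1010110 Δ5=0010110 Δ6=0110110 | 6Δ
t=11: Δ0=0110110 Δ1=0110100 | 1Δ
t=12: Δ0=0110100 Δ1=0110110 Δ2=0110010 Δ3=1100011 Δ4=0111011 Δ5=1111011 Δ6=1011011 Δ7=1010011 | 7Δ
t=13: Δ0=1010011 Δ1=1010001 | 1Δ
t=14: Δ0=1010001 Δ1=1010011 Δ2=1010111 Δ3=0000110 Δ4=1010110 Δ5=0010110 Δ6=0110110 | 6Δ
t=15: Δ0=0110110 Δ1=0110100 | 1Δ
t=16: Δ0=0110100 Δ1=0110110 Δ2=0110010 Δ3=1100011 Δ4=0111011 Δ5=1111011 Δ6=1011011 Δ7=1010011 | 7Δ
t=17: Δ0=1010011 Δ1=1010001 | 1Δ

1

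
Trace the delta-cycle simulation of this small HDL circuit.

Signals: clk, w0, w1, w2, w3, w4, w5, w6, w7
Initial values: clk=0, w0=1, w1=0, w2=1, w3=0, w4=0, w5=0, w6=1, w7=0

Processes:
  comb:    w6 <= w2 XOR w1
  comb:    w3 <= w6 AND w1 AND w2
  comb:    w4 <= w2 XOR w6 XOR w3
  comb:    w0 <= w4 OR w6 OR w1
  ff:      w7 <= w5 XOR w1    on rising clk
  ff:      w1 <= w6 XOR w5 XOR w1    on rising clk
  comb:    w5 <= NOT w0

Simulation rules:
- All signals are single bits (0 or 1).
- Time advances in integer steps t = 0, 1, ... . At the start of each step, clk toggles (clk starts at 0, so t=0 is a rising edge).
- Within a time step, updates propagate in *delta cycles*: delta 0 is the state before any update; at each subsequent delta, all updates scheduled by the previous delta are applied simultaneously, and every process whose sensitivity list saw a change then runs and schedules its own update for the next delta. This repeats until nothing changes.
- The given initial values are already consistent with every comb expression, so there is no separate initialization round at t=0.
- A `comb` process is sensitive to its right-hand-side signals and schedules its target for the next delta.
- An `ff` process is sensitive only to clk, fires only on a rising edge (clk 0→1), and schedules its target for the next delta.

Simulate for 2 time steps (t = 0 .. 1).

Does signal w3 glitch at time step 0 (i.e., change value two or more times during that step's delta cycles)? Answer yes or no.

t0.Δ0 w6=1 w7=0 clk=0 w3=0 w5=0 w2=1 w4=0 w0=1 w1=0
t0.Δ1 w6=1 w7=0 clk=1 w3=0 w5=0 w2=1 w4=0 w0=1 w1=0
t0.Δ2 w6=1 w7=0 clk=1 w3=0 w5=0 w2=1 w4=0 w0=1 w1=1
t0.Δ3 w6=0 w7=0 clk=1 w3=1 w5=0 w2=1 w4=0 w0=1 w1=1
t0.Δ4 w6=0 w7=0 clk=1 w3=0 w5=0 w2=1 w4=0 w0=1 w1=1
t0.Δ5 w6=0 w7=0 clk=1 w3=0 w5=0 w2=1 w4=1 w0=1 w1=1
t1.Δ0 w6=0 w7=0 clk=1 w3=0 w5=0 w2=1 w4=1 w0=1 w1=1
t1.Δ1 w6=0 w7=0 clk=0 w3=0 w5=0 w2=1 w4=1 w0=1 w1=1

yes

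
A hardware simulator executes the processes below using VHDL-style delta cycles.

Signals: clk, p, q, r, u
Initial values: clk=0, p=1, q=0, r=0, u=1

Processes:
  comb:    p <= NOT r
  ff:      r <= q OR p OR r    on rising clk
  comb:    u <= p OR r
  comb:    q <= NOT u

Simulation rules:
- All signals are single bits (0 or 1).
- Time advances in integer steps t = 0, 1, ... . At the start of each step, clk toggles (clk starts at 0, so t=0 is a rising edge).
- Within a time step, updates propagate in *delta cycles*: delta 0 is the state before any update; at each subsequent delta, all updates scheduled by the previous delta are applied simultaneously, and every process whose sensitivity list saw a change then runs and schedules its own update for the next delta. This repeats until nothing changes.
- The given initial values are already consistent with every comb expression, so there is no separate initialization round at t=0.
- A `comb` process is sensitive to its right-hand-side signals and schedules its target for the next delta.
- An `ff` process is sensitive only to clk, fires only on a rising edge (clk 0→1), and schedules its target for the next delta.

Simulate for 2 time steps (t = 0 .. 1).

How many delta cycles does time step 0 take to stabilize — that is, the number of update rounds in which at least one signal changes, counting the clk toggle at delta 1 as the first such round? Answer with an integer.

t0.Δ0 u=1 r=0 clk=0 q=0 p=1
t0.Δ1 u=1 r=0 clk=1 q=0 p=1
t0.Δ2 u=1 r=1 clk=1 q=0 p=1
t0.Δ3 u=1 r=1 clk=1 q=0 p=0
t1.Δ0 u=1 r=1 clk=1 q=0 p=0
t1.Δ1 u=1 r=1 clk=0 q=0 p=0

3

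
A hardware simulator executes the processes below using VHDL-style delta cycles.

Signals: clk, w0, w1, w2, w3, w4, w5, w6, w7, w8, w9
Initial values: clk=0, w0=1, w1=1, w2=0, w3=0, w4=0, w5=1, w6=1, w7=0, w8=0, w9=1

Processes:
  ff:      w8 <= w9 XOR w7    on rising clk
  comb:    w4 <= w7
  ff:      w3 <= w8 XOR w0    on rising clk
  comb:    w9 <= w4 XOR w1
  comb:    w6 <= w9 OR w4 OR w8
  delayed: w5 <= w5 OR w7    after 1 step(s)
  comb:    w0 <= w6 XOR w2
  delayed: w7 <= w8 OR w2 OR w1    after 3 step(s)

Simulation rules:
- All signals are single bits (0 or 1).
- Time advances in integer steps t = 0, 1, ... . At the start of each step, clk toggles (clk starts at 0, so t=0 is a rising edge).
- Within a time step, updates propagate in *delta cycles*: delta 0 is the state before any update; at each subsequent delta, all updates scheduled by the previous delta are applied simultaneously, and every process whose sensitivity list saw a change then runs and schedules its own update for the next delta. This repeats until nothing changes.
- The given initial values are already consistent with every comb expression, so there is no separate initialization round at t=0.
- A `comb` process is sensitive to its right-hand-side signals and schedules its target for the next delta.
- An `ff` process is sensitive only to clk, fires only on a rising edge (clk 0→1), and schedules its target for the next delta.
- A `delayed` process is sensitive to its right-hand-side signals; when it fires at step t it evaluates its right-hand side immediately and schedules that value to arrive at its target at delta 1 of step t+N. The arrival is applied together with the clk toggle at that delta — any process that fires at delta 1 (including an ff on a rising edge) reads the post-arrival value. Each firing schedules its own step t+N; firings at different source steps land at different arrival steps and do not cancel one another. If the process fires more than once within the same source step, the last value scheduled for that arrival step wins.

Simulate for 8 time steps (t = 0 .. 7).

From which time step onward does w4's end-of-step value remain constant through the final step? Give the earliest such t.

3

[bits: w4,clk,w5,w7,w2,w3,w0,w1,w9,w8,w6]
t=0: Δ0=00100011101 Δ1=01100011101 Δ2=01100111111 | 2Δ
t=1: Δ0=01100111111 Δ1=00100111111 | 1Δ
t=2: Δ0=00100111111 Δ1=01100111111 Δ2=01100011111 | 2Δ
t=3: Δ0=01100011111 Δ1=00110011111 Δ2=10110011111 Δ3=10110011011 | 3Δ
t=4: Δ0=10110011011 Δ1=11110011011 | 1Δ
t=5: Δ0=11110011011 Δ1=10110011011 | 1Δ
t=6: Δ0=10110011011 Δ1=11110011011 | 1Δ
t=7: Δ0=11110011011 Δ1=10110011011 | 1Δ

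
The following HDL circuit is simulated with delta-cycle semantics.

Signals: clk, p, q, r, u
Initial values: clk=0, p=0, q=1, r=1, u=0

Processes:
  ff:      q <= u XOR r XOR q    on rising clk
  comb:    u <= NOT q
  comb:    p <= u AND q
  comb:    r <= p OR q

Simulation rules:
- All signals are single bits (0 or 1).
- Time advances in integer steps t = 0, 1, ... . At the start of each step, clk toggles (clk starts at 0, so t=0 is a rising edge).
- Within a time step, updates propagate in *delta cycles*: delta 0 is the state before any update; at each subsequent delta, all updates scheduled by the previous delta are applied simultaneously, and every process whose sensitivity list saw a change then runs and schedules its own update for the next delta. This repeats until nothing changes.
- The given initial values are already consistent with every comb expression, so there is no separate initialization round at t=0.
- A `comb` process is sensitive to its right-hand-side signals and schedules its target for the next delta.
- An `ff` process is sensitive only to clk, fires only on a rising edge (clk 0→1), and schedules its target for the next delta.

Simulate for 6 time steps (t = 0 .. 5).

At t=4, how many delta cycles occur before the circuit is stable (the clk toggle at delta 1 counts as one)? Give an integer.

3

t=0 Δ0: q=1 r=1 clk=0 p=0 u=0
  Δ1: clk:0→1
  Δ2: q:1→0
  Δ3: r:1→0, u:0→1
  (3Δ to stable)
t=1 Δ0: q=0 r=0 clk=1 p=0 u=1
  Δ1: clk:1→0
  (1Δ to stable)
t=2 Δ0: q=0 r=0 clk=0 p=0 u=1
  Δ1: clk:0→1
  Δ2: q:0→1
  Δ3: r:0→1, p:0→1, u:1→0
  Δ4: p:1→0
  (4Δ to stable)
t=3 Δ0: q=1 r=1 clk=1 p=0 u=0
  Δ1: clk:1→0
  (1Δ to stable)
t=4 Δ0: q=1 r=1 clk=0 p=0 u=0
  Δ1: clk:0→1
  Δ2: q:1→0
  Δ3: r:1→0, u:0→1
  (3Δ to stable)
t=5 Δ0: q=0 r=0 clk=1 p=0 u=1
  Δ1: clk:1→0
  (1Δ to stable)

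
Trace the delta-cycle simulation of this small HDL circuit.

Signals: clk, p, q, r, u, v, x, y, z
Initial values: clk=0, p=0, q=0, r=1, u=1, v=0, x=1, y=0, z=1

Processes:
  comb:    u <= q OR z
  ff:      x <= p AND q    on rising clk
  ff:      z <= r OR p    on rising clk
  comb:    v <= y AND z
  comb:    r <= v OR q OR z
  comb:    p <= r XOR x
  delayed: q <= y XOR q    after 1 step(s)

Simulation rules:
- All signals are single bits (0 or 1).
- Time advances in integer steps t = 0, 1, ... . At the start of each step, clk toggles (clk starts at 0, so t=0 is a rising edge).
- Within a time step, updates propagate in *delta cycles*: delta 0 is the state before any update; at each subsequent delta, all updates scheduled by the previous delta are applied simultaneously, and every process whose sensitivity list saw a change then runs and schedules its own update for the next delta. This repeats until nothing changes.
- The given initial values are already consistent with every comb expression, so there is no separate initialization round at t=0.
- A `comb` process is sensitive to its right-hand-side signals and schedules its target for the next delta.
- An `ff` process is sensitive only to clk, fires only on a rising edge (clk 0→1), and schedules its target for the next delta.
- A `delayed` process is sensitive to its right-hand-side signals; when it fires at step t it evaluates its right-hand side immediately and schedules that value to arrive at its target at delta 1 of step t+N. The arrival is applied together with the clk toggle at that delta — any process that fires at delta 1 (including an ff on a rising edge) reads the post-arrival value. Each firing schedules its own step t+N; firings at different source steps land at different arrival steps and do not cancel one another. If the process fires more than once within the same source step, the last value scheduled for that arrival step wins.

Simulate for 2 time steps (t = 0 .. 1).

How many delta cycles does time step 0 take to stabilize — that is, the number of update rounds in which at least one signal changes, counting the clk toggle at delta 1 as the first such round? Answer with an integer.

3

[bits: v,z,p,x,u,clk,q,y,r]
t=0: Δ0=010110001 Δ1=010111001 Δ2=010011001 Δ3=011011001 | 3Δ
t=1: Δ0=011011001 Δ1=011010001 | 1Δ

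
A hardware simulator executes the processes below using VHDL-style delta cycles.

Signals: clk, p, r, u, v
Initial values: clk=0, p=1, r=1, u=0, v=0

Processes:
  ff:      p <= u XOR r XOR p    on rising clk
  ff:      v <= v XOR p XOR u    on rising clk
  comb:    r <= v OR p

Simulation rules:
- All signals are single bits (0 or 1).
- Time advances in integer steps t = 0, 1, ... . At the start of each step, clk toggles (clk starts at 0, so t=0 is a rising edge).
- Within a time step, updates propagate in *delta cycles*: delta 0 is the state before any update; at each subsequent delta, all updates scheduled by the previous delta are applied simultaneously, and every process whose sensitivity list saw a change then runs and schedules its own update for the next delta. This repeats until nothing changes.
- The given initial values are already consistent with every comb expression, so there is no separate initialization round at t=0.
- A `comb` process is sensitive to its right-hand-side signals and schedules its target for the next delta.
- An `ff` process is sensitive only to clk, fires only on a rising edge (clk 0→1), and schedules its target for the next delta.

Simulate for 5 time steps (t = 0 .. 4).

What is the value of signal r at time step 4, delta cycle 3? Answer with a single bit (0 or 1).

t0.Δ0 u=0 r=1 clk=0 p=1 v=0
t0.Δ1 u=0 r=1 clk=1 p=1 v=0
t0.Δ2 u=0 r=1 clk=1 p=0 v=1
t1.Δ0 u=0 r=1 clk=1 p=0 v=1
t1.Δ1 u=0 r=1 clk=0 p=0 v=1
t2.Δ0 u=0 r=1 clk=0 p=0 v=1
t2.Δ1 u=0 r=1 clk=1 p=0 v=1
t2.Δ2 u=0 r=1 clk=1 p=1 v=1
t3.Δ0 u=0 r=1 clk=1 p=1 v=1
t3.Δ1 u=0 r=1 clk=0 p=1 v=1
t4.Δ0 u=0 r=1 clk=0 p=1 v=1
t4.Δ1 u=0 r=1 clk=1 p=1 v=1
t4.Δ2 u=0 r=1 clk=1 p=0 v=0
t4.Δ3 u=0 r=0 clk=1 p=0 v=0

0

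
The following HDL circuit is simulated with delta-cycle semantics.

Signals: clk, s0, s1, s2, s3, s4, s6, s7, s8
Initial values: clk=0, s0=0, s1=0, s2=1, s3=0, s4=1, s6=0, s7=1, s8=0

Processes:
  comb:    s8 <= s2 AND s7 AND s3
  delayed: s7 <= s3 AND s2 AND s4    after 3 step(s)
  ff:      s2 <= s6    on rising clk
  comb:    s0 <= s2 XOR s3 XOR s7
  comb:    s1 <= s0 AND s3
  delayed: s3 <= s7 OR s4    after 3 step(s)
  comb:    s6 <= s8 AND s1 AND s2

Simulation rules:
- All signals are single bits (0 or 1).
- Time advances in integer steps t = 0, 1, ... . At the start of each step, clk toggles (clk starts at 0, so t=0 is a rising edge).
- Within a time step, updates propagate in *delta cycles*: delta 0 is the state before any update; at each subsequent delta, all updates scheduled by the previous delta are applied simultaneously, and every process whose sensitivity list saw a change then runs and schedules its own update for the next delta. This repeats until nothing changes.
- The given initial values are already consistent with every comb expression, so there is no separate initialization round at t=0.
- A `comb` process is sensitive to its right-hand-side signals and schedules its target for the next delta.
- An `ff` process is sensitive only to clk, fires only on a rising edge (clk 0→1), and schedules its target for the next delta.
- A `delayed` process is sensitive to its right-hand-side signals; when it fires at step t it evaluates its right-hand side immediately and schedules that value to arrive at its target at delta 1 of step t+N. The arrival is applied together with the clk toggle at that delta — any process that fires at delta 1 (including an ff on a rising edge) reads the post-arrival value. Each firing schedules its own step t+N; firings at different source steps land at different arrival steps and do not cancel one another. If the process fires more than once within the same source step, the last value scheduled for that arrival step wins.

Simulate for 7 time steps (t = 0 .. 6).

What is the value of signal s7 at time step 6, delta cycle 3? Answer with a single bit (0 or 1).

0

t=0 Δ0: s6=0 clk=0 s8=0 s3=0 s0=0 s1=0 s7=1 s4=1 s2=1
  Δ1: clk:0→1
  Δ2: s2:1→0
  Δ3: s0:0→1
  (3Δ to stable)
t=1 Δ0: s6=0 clk=1 s8=0 s3=0 s0=1 s1=0 s7=1 s4=1 s2=0
  Δ1: clk:1→0
  (1Δ to stable)
t=2 Δ0: s6=0 clk=0 s8=0 s3=0 s0=1 s1=0 s7=1 s4=1 s2=0
  Δ1: clk:0→1
  (1Δ to stable)
t=3 Δ0: s6=0 clk=1 s8=0 s3=0 s0=1 s1=0 s7=1 s4=1 s2=0
  Δ1: clk:1→0, s7:1→0
  Δ2: s0:1→0
  (2Δ to stable)
t=4 Δ0: s6=0 clk=0 s8=0 s3=0 s0=0 s1=0 s7=0 s4=1 s2=0
  Δ1: clk:0→1
  (1Δ to stable)
t=5 Δ0: s6=0 clk=1 s8=0 s3=0 s0=0 s1=0 s7=0 s4=1 s2=0
  Δ1: clk:1→0
  (1Δ to stable)
t=6 Δ0: s6=0 clk=0 s8=0 s3=0 s0=0 s1=0 s7=0 s4=1 s2=0
  Δ1: clk:0→1, s3:0→1
  Δ2: s0:0→1
  Δ3: s1:0→1
  (3Δ to stable)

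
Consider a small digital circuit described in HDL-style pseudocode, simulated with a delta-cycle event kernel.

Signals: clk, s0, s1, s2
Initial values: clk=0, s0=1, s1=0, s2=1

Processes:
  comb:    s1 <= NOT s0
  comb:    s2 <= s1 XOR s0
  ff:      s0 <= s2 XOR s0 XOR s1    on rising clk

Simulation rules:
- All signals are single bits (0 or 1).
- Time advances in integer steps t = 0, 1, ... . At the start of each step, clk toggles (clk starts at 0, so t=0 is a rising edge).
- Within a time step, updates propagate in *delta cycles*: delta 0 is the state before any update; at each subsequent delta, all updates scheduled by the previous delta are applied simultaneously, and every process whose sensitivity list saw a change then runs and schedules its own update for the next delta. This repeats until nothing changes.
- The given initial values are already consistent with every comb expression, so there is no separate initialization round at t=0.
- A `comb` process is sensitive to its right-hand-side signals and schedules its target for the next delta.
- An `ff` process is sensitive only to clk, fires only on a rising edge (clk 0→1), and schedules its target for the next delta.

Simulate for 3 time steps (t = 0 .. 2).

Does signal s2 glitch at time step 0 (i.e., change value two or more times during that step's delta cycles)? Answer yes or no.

t=0 Δ0: clk=0 s2=1 s1=0 s0=1
  Δ1: clk:0→1
  Δ2: s0:1→0
  Δ3: s2:1→0, s1:0→1
  Δ4: s2:0→1
  (4Δ to stable)
t=1 Δ0: clk=1 s2=1 s1=1 s0=0
  Δ1: clk:1→0
  (1Δ to stable)
t=2 Δ0: clk=0 s2=1 s1=1 s0=0
  Δ1: clk:0→1
  (1Δ to stable)

yes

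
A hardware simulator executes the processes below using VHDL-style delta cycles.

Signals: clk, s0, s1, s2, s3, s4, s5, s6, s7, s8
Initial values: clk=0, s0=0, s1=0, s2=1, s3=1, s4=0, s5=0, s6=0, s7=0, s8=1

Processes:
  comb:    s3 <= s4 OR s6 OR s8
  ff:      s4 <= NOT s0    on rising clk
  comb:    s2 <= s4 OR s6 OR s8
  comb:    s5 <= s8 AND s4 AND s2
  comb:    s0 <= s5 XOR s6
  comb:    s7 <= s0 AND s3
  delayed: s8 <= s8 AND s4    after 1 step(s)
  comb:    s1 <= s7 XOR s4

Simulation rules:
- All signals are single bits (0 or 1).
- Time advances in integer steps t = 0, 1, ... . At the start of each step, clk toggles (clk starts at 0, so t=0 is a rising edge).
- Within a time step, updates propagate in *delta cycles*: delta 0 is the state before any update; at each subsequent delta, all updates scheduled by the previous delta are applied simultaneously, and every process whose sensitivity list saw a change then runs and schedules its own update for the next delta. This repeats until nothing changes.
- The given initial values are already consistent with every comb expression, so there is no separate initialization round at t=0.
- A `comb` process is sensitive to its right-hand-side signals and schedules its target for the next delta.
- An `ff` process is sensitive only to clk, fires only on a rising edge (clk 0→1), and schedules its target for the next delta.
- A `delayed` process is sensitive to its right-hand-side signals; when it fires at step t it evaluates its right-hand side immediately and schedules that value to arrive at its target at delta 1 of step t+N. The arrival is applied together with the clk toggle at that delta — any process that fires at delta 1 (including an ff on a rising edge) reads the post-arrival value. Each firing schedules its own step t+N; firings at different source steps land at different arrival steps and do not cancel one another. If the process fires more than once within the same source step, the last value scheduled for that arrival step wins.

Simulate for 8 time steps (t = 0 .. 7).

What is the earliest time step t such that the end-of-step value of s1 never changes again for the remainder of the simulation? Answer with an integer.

4

t=0 Δ0: s3=1 s5=0 s6=0 s8=1 s4=0 s7=0 s1=0 clk=0 s2=1 s0=0
  Δ1: clk:0→1
  Δ2: s4:0→1
  Δ3: s5:0→1, s1:0→1
  Δ4: s0:0→1
  Δ5: s7:0→1
  Δ6: s1:1→0
  (6Δ to stable)
t=1 Δ0: s3=1 s5=1 s6=0 s8=1 s4=1 s7=1 s1=0 clk=1 s2=1 s0=1
  Δ1: clk:1→0
  (1Δ to stable)
t=2 Δ0: s3=1 s5=1 s6=0 s8=1 s4=1 s7=1 s1=0 clk=0 s2=1 s0=1
  Δ1: clk:0→1
  Δ2: s4:1→0
  Δ3: s5:1→0, s1:0→1
  Δ4: s0:1→0
  Δ5: s7:1→0
  Δ6: s1:1→0
  (6Δ to stable)
t=3 Δ0: s3=1 s5=0 s6=0 s8=1 s4=0 s7=0 s1=0 clk=1 s2=1 s0=0
  Δ1: s8:1→0, clk:1→0
  Δ2: s3:1→0, s2:1→0
  (2Δ to stable)
t=4 Δ0: s3=0 s5=0 s6=0 s8=0 s4=0 s7=0 s1=0 clk=0 s2=0 s0=0
  Δ1: clk:0→1
  Δ2: s4:0→1
  Δ3: s3:0→1, s1:0→1, s2:0→1
  (3Δ to stable)
t=5 Δ0: s3=1 s5=0 s6=0 s8=0 s4=1 s7=0 s1=1 clk=1 s2=1 s0=0
  Δ1: clk:1→0
  (1Δ to stable)
t=6 Δ0: s3=1 s5=0 s6=0 s8=0 s4=1 s7=0 s1=1 clk=0 s2=1 s0=0
  Δ1: clk:0→1
  (1Δ to stable)
t=7 Δ0: s3=1 s5=0 s6=0 s8=0 s4=1 s7=0 s1=1 clk=1 s2=1 s0=0
  Δ1: clk:1→0
  (1Δ to stable)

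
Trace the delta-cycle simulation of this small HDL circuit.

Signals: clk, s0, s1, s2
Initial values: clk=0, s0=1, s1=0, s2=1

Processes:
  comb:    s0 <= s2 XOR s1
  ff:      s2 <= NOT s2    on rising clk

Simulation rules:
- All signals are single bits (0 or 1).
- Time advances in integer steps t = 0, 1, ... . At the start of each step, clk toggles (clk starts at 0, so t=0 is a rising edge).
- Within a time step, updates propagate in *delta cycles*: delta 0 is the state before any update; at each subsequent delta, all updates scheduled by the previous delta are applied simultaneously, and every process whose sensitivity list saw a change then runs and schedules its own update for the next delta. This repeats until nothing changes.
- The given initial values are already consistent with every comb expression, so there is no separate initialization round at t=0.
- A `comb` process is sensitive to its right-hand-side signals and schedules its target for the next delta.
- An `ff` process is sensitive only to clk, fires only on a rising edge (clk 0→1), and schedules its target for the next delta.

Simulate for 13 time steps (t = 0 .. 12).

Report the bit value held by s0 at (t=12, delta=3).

0

t0.Δ0 s2=1 s0=1 s1=0 clk=0
t0.Δ1 s2=1 s0=1 s1=0 clk=1
t0.Δ2 s2=0 s0=1 s1=0 clk=1
t0.Δ3 s2=0 s0=0 s1=0 clk=1
t1.Δ0 s2=0 s0=0 s1=0 clk=1
t1.Δ1 s2=0 s0=0 s1=0 clk=0
t2.Δ0 s2=0 s0=0 s1=0 clk=0
t2.Δ1 s2=0 s0=0 s1=0 clk=1
t2.Δ2 s2=1 s0=0 s1=0 clk=1
t2.Δ3 s2=1 s0=1 s1=0 clk=1
t3.Δ0 s2=1 s0=1 s1=0 clk=1
t3.Δ1 s2=1 s0=1 s1=0 clk=0
t4.Δ0 s2=1 s0=1 s1=0 clk=0
t4.Δ1 s2=1 s0=1 s1=0 clk=1
t4.Δ2 s2=0 s0=1 s1=0 clk=1
t4.Δ3 s2=0 s0=0 s1=0 clk=1
t5.Δ0 s2=0 s0=0 s1=0 clk=1
t5.Δ1 s2=0 s0=0 s1=0 clk=0
t6.Δ0 s2=0 s0=0 s1=0 clk=0
t6.Δ1 s2=0 s0=0 s1=0 clk=1
t6.Δ2 s2=1 s0=0 s1=0 clk=1
t6.Δ3 s2=1 s0=1 s1=0 clk=1
t7.Δ0 s2=1 s0=1 s1=0 clk=1
t7.Δ1 s2=1 s0=1 s1=0 clk=0
t8.Δ0 s2=1 s0=1 s1=0 clk=0
t8.Δ1 s2=1 s0=1 s1=0 clk=1
t8.Δ2 s2=0 s0=1 s1=0 clk=1
t8.Δ3 s2=0 s0=0 s1=0 clk=1
t9.Δ0 s2=0 s0=0 s1=0 clk=1
t9.Δ1 s2=0 s0=0 s1=0 clk=0
t10.Δ0 s2=0 s0=0 s1=0 clk=0
t10.Δ1 s2=0 s0=0 s1=0 clk=1
t10.Δ2 s2=1 s0=0 s1=0 clk=1
t10.Δ3 s2=1 s0=1 s1=0 clk=1
t11.Δ0 s2=1 s0=1 s1=0 clk=1
t11.Δ1 s2=1 s0=1 s1=0 clk=0
t12.Δ0 s2=1 s0=1 s1=0 clk=0
t12.Δ1 s2=1 s0=1 s1=0 clk=1
t12.Δ2 s2=0 s0=1 s1=0 clk=1
t12.Δ3 s2=0 s0=0 s1=0 clk=1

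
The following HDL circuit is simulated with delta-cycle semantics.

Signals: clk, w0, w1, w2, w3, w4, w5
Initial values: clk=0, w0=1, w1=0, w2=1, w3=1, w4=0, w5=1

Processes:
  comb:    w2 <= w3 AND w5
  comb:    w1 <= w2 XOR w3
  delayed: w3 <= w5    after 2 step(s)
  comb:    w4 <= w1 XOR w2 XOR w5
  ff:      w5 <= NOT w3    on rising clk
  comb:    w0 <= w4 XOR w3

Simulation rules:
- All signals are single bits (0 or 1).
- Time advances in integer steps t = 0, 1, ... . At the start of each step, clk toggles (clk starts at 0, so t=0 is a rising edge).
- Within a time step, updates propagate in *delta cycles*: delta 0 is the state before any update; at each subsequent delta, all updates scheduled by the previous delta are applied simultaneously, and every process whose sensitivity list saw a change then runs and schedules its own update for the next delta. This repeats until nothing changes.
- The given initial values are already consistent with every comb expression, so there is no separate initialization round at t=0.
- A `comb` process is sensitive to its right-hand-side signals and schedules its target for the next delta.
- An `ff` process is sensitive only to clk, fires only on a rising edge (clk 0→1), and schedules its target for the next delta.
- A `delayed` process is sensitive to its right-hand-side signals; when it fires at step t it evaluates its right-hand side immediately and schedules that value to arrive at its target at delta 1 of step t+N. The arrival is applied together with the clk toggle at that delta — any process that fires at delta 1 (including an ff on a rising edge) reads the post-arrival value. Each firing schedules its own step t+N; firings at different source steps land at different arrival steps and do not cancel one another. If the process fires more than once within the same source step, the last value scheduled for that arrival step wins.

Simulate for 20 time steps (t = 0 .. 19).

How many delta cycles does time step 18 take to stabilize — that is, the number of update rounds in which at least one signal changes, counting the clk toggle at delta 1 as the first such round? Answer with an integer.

t=0 Δ0: w1=0 w2=1 w0=1 w5=1 w3=1 w4=0 clk=0
  Δ1: clk:0→1
  Δ2: w5:1→0
  Δ3: w2:1→0, w4:0→1
  Δ4: w1:0→1, w0:1→0, w4:1→0
  Δ5: w0:0→1, w4:0→1
  Δ6: w0:1→0
  (6Δ to stable)
t=1 Δ0: w1=1 w2=0 w0=0 w5=0 w3=1 w4=1 clk=1
  Δ1: clk:1→0
  (1Δ to stable)
t=2 Δ0: w1=1 w2=0 w0=0 w5=0 w3=1 w4=1 clk=0
  Δ1: w3:1→0, clk:0→1
  Δ2: w1:1→0, w0:0→1, w5:0→1
  (2Δ to stable)
t=3 Δ0: w1=0 w2=0 w0=1 w5=1 w3=0 w4=1 clk=1
  Δ1: clk:1→0
  (1Δ to stable)
t=4 Δ0: w1=0 w2=0 w0=1 w5=1 w3=0 w4=1 clk=0
  Δ1: w3:0→1, clk:0→1
  Δ2: w1:0→1, w2:0→1, w0:1→0, w5:1→0
  Δ3: w1:1→0, w2:1→0, w4:1→0
  Δ4: w1:0→1, w0:0→1
  Δ5: w4:0→1
  Δ6: w0:1→0
  (6Δ to stable)
t=5 Δ0: w1=1 w2=0 w0=0 w5=0 w3=1 w4=1 clk=1
  Δ1: clk:1→0
  (1Δ to stable)
t=6 Δ0: w1=1 w2=0 w0=0 w5=0 w3=1 w4=1 clk=0
  Δ1: w3:1→0, clk:0→1
  Δ2: w1:1→0, w0:0→1, w5:0→1
  (2Δ to stable)
t=7 Δ0: w1=0 w2=0 w0=1 w5=1 w3=0 w4=1 clk=1
  Δ1: clk:1→0
  (1Δ to stable)
t=8 Δ0: w1=0 w2=0 w0=1 w5=1 w3=0 w4=1 clk=0
  Δ1: w3:0→1, clk:0→1
  Δ2: w1:0→1, w2:0→1, w0:1→0, w5:1→0
  Δ3: w1:1→0, w2:1→0, w4:1→0
  Δ4: w1:0→1, w0:0→1
  Δ5: w4:0→1
  Δ6: w0:1→0
  (6Δ to stable)
t=9 Δ0: w1=1 w2=0 w0=0 w5=0 w3=1 w4=1 clk=1
  Δ1: clk:1→0
  (1Δ to stable)
t=10 Δ0: w1=1 w2=0 w0=0 w5=0 w3=1 w4=1 clk=0
  Δ1: w3:1→0, clk:0→1
  Δ2: w1:1→0, w0:0→1, w5:0→1
  (2Δ to stable)
t=11 Δ0: w1=0 w2=0 w0=1 w5=1 w3=0 w4=1 clk=1
  Δ1: clk:1→0
  (1Δ to stable)
t=12 Δ0: w1=0 w2=0 w0=1 w5=1 w3=0 w4=1 clk=0
  Δ1: w3:0→1, clk:0→1
  Δ2: w1:0→1, w2:0→1, w0:1→0, w5:1→0
  Δ3: w1:1→0, w2:1→0, w4:1→0
  Δ4: w1:0→1, w0:0→1
  Δ5: w4:0→1
  Δ6: w0:1→0
  (6Δ to stable)
t=13 Δ0: w1=1 w2=0 w0=0 w5=0 w3=1 w4=1 clk=1
  Δ1: clk:1→0
  (1Δ to stable)
t=14 Δ0: w1=1 w2=0 w0=0 w5=0 w3=1 w4=1 clk=0
  Δ1: w3:1→0, clk:0→1
  Δ2: w1:1→0, w0:0→1, w5:0→1
  (2Δ to stable)
t=15 Δ0: w1=0 w2=0 w0=1 w5=1 w3=0 w4=1 clk=1
  Δ1: clk:1→0
  (1Δ to stable)
t=16 Δ0: w1=0 w2=0 w0=1 w5=1 w3=0 w4=1 clk=0
  Δ1: w3:0→1, clk:0→1
  Δ2: w1:0→1, w2:0→1, w0:1→0, w5:1→0
  Δ3: w1:1→0, w2:1→0, w4:1→0
  Δ4: w1:0→1, w0:0→1
  Δ5: w4:0→1
  Δ6: w0:1→0
  (6Δ to stable)
t=17 Δ0: w1=1 w2=0 w0=0 w5=0 w3=1 w4=1 clk=1
  Δ1: clk:1→0
  (1Δ to stable)
t=18 Δ0: w1=1 w2=0 w0=0 w5=0 w3=1 w4=1 clk=0
  Δ1: w3:1→0, clk:0→1
  Δ2: w1:1→0, w0:0→1, w5:0→1
  (2Δ to stable)
t=19 Δ0: w1=0 w2=0 w0=1 w5=1 w3=0 w4=1 clk=1
  Δ1: clk:1→0
  (1Δ to stable)

2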